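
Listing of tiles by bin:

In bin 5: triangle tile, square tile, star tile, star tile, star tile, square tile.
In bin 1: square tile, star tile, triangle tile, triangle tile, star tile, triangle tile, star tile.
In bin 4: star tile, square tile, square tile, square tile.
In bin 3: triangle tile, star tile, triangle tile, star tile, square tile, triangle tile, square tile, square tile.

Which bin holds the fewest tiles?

Counts by bin: bin 3→8, bin 1→7, bin 5→6, bin 4→4.
The minimum is 4, held uniquely by bin 4.

bin 4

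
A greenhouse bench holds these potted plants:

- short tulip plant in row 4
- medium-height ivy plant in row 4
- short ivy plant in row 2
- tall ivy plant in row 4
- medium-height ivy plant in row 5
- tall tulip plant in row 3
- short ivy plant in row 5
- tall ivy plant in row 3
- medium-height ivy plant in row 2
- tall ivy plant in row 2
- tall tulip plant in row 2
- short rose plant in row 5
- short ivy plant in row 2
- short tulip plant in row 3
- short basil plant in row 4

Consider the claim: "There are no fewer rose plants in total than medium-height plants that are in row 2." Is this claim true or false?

True

rose plants: 1.
medium-height plants in row 2: 1.
The claim requires 1 ≥ 1, which holds.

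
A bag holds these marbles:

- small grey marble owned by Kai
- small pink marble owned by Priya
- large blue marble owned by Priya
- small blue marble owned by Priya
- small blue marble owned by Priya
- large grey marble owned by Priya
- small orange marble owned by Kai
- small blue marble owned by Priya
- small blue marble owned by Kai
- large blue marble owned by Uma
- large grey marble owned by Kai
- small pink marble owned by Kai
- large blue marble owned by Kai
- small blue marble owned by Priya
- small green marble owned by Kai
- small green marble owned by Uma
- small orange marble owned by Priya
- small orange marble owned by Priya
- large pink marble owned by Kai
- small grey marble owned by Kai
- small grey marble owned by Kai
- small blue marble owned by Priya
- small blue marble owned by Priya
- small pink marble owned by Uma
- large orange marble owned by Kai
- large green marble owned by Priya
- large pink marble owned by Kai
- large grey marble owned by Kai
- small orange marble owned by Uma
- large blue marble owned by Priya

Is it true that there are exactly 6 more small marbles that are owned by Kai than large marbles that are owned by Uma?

True

Count of small marbles owned by Kai: 7.
Count of large marbles owned by Uma: 1.
The claim requires 7 − 1 (= 6) to equal 6, which holds.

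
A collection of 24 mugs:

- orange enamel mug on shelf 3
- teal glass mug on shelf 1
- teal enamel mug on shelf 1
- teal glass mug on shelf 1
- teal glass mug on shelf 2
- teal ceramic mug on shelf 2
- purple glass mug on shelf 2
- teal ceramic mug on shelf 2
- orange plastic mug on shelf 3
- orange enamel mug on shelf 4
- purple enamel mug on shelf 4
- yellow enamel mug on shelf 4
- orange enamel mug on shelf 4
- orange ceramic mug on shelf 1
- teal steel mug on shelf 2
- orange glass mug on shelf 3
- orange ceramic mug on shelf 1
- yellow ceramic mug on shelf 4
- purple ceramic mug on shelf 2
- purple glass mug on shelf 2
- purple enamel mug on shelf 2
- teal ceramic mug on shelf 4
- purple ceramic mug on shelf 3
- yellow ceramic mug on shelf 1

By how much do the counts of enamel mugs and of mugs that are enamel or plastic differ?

enamel mugs: 7. mugs that are enamel or plastic: 8.
|7 − 8| = 8 − 7 = 1.

1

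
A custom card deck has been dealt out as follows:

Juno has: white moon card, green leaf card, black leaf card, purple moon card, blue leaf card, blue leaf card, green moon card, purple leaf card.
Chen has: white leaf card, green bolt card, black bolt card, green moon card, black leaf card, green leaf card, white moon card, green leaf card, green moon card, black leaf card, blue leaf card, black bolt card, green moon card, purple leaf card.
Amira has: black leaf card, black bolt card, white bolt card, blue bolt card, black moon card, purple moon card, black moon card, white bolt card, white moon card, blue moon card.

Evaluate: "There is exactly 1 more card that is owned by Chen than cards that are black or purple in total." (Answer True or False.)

cards owned by Chen: 14.
cards that are black or purple: 13.
The claim requires 14 − 13 (= 1) to equal 1, which holds.

True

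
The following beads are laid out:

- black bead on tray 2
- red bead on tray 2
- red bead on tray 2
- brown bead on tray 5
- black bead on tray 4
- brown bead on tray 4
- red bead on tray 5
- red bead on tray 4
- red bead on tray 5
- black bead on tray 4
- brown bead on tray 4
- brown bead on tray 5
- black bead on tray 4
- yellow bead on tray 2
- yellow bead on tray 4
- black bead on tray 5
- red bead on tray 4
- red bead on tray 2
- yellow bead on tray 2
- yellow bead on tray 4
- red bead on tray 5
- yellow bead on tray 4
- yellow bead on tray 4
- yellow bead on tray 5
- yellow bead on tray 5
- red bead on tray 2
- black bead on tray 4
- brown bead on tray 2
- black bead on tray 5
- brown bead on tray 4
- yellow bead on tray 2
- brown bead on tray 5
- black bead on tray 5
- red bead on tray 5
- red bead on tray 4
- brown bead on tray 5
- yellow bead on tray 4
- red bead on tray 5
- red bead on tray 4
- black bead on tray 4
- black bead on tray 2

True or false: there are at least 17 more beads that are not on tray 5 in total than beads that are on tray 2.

True

|beads that are not on tray 5| = 27.
|beads on tray 2| = 10.
The claim requires 27 − 10 = 17 ≥ 17, which holds.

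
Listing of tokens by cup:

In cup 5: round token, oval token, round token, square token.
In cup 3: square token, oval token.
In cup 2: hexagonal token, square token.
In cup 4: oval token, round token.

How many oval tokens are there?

3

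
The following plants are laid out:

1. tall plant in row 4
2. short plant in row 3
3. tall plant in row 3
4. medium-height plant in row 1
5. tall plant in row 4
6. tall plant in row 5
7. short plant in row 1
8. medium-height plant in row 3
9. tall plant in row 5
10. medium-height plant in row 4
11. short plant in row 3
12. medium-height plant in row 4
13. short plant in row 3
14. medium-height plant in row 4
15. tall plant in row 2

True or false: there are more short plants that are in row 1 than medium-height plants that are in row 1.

|short plants in row 1| = 1.
|medium-height plants in row 1| = 1.
The claim requires 1 > 1, which does not hold.

False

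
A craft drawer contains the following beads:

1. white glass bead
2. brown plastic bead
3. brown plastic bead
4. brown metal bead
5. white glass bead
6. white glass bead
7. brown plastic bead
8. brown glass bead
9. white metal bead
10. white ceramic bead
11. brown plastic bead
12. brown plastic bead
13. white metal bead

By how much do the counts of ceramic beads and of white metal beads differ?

1

ceramic beads: 1. white metal beads: 2.
|1 − 2| = 2 − 1 = 1.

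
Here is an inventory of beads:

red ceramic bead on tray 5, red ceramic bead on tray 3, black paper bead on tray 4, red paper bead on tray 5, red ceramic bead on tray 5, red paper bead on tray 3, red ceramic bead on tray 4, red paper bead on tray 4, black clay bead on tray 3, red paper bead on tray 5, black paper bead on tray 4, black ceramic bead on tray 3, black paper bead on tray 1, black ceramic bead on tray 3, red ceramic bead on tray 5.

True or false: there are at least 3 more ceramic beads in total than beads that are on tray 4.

True

|ceramic beads| = 7.
|beads on tray 4| = 4.
The claim requires 7 − 4 = 3 ≥ 3, which holds.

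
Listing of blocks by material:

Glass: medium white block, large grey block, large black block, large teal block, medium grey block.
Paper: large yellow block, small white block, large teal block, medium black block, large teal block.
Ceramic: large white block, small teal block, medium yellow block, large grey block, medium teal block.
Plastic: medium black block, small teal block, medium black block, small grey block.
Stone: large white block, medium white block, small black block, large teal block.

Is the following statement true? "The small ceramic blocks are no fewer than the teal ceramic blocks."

small ceramic blocks: 1.
teal ceramic blocks: 2.
The claim requires 1 ≥ 2, which does not hold.

False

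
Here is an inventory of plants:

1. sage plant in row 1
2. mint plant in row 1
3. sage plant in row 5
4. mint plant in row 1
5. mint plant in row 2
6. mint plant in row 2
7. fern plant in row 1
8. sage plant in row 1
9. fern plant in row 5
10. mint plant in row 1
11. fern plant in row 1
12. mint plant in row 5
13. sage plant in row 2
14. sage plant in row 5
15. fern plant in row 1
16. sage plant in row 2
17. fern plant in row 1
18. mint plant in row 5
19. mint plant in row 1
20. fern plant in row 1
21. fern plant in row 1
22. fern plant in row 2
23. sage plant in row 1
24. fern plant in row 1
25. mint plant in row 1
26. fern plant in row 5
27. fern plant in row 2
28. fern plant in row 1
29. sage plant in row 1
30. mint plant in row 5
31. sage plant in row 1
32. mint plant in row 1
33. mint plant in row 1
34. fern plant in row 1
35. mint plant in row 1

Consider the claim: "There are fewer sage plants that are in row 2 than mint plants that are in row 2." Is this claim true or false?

False

sage plants in row 2: 2.
mint plants in row 2: 2.
The claim requires 2 < 2, which does not hold.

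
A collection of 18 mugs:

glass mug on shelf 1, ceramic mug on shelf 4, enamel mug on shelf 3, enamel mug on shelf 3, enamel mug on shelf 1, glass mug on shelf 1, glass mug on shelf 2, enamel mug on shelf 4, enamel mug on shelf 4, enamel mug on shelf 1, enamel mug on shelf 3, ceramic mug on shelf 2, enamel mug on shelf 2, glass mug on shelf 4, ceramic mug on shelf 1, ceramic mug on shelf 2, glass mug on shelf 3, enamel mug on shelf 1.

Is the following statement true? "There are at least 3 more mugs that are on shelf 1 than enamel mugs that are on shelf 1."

True

There are 6 mugs on shelf 1.
There are 3 enamel mugs on shelf 1.
The claim requires 6 − 3 = 3 ≥ 3, which holds.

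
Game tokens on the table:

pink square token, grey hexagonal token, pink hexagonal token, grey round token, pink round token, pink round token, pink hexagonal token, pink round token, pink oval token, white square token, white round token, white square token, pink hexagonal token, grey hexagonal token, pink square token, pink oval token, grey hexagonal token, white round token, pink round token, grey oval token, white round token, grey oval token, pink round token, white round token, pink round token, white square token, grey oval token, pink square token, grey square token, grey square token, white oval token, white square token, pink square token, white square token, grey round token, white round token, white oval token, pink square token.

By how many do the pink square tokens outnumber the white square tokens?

0

pink square tokens: 5.
white square tokens: 5.
5 − 5 = 0.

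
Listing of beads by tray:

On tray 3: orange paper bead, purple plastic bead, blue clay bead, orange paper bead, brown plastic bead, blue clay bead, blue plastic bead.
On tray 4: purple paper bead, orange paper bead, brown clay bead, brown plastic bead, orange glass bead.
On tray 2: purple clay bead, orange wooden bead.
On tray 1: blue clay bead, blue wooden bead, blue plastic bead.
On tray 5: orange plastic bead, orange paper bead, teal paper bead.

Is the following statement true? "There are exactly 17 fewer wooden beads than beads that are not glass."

True

wooden beads: 2.
beads that are not glass: 19.
The claim requires 19 − 2 (= 17) to equal 17, which holds.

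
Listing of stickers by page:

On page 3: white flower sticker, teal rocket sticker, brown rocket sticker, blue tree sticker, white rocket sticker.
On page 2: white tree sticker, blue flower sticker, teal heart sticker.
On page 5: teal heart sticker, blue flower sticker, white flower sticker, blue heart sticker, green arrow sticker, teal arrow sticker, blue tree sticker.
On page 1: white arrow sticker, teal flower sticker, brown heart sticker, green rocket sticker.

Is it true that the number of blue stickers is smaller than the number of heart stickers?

There are 5 blue stickers.
There are 4 heart stickers.
The claim requires 5 < 4, which does not hold.

False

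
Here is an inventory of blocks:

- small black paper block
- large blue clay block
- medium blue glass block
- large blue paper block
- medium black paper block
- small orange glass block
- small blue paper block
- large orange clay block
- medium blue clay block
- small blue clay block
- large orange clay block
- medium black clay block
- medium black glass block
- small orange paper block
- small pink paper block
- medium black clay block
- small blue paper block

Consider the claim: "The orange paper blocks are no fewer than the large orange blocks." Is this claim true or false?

False

|orange paper blocks| = 1.
|large orange blocks| = 2.
The claim requires 1 ≥ 2, which does not hold.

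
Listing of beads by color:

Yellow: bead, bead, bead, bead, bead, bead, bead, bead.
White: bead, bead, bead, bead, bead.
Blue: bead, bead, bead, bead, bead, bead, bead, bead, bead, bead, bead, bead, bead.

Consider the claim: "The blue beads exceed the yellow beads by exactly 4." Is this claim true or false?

blue beads: 13.
yellow beads: 8.
The claim requires 13 − 8 (= 5) to equal 4, which does not hold.

False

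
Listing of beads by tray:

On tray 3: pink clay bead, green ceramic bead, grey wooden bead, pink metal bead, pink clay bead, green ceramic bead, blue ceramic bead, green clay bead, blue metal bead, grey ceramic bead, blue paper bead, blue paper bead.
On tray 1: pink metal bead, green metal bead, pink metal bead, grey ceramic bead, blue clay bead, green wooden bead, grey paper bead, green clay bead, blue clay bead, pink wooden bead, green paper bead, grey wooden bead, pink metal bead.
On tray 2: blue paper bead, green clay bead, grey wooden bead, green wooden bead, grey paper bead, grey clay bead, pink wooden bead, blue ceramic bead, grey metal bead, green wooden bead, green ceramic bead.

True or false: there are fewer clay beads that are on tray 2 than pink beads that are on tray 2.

|clay beads on tray 2| = 2.
|pink beads on tray 2| = 1.
The claim requires 2 < 1, which does not hold.

False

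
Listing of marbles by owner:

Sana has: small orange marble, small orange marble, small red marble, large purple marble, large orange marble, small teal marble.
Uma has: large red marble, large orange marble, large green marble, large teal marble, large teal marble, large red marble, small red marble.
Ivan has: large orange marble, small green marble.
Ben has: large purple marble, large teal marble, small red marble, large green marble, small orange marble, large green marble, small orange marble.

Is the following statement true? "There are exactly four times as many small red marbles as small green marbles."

False

There are 3 small red marbles.
There is 1 small green marble.
The claim requires 3 = 4 × 1 = 4, which does not hold.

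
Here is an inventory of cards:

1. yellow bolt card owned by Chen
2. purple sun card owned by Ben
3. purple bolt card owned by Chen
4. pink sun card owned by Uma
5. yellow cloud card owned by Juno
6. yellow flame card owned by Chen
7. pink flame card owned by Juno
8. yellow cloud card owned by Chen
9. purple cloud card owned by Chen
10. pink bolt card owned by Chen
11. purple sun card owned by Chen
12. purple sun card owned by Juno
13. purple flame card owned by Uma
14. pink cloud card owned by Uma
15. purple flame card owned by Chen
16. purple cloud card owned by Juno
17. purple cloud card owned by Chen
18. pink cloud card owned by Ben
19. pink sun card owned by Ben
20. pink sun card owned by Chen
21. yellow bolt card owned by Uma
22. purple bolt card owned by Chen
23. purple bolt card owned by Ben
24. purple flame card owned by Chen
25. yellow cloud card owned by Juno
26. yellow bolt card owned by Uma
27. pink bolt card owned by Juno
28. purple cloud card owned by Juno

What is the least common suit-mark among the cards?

Counts by suit-mark: cloud 9, bolt 8, sun 6, flame 5.
The minimum is 5, held uniquely by flame.

flame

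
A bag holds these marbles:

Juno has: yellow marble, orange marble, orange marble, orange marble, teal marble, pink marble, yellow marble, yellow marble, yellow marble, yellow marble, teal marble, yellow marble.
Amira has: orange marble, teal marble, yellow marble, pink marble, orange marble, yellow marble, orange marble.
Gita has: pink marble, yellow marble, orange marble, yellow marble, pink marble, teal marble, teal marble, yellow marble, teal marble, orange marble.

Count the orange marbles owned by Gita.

2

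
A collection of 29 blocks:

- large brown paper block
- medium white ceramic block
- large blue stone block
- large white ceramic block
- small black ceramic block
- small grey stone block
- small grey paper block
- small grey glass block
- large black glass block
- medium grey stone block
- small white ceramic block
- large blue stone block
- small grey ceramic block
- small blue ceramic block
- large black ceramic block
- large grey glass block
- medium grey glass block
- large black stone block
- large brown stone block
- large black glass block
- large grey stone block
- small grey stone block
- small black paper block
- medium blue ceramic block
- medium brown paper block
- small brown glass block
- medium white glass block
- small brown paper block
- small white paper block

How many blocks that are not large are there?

Total blocks: 29; with the excluded value: 11; remaining 29 − 11 = 18.

18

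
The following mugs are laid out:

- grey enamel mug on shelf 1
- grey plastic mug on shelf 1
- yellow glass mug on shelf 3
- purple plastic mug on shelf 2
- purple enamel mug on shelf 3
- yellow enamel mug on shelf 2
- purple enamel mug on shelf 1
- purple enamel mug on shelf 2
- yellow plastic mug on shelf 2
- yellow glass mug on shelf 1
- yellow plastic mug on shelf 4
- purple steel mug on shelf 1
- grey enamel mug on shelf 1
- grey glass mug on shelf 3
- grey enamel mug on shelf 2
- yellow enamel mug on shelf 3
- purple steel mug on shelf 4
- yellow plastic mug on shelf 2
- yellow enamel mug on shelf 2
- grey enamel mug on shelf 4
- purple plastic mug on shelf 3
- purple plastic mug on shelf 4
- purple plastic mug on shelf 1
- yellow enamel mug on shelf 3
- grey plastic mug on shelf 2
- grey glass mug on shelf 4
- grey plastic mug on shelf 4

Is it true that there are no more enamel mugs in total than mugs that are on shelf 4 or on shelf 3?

There are 11 enamel mugs.
There are 12 mugs on shelf 4 or on shelf 3.
The claim requires 11 ≤ 12, which holds.

True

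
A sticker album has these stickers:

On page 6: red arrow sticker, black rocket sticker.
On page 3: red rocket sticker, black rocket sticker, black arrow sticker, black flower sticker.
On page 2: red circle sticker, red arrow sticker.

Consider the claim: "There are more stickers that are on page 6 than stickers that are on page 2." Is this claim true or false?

stickers on page 6: 2.
stickers on page 2: 2.
The claim requires 2 > 2, which does not hold.

False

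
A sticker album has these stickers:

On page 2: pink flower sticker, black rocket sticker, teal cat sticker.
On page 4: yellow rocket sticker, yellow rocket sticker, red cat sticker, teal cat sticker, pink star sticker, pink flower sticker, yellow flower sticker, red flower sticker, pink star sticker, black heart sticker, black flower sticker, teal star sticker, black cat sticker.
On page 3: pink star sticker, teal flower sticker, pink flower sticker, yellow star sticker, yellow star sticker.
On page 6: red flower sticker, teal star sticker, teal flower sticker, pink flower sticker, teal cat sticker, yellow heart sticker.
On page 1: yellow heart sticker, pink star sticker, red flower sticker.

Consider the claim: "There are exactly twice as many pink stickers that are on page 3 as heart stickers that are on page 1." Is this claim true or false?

There are 2 pink stickers on page 3.
There is 1 heart sticker on page 1.
The claim requires 2 = 2 × 1 = 2, which holds.

True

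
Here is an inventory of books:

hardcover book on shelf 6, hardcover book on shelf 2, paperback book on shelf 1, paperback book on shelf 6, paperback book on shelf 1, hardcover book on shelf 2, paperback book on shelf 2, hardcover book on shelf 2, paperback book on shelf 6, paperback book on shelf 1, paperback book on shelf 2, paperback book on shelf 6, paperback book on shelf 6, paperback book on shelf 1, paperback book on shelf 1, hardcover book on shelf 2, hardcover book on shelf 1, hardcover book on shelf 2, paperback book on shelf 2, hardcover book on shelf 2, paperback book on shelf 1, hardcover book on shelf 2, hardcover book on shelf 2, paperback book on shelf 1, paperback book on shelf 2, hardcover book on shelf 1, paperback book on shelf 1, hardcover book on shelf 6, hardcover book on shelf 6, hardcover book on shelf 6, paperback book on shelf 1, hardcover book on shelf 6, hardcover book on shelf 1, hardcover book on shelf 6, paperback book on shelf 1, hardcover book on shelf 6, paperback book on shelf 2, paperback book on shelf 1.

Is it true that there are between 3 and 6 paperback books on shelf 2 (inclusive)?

True

|paperback books on shelf 2| = 5.
The claim requires 3 ≤ 5 ≤ 6, which holds.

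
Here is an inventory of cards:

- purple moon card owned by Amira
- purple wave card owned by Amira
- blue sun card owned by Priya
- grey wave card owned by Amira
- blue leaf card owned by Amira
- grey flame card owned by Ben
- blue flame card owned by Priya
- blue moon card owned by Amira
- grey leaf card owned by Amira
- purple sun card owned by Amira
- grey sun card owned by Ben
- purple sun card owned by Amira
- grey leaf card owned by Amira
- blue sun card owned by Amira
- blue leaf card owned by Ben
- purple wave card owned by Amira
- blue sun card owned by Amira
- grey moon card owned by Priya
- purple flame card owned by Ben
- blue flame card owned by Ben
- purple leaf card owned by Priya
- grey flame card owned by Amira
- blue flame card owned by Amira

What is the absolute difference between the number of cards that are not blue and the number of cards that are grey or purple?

0

cards that are not blue: 14. cards that are grey or purple: 14.
|14 − 14| = 14 − 14 = 0.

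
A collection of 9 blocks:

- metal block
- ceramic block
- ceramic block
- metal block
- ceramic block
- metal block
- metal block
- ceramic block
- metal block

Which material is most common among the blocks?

Counts by material: metal 5, ceramic 4.
The maximum is 5, held uniquely by metal.

metal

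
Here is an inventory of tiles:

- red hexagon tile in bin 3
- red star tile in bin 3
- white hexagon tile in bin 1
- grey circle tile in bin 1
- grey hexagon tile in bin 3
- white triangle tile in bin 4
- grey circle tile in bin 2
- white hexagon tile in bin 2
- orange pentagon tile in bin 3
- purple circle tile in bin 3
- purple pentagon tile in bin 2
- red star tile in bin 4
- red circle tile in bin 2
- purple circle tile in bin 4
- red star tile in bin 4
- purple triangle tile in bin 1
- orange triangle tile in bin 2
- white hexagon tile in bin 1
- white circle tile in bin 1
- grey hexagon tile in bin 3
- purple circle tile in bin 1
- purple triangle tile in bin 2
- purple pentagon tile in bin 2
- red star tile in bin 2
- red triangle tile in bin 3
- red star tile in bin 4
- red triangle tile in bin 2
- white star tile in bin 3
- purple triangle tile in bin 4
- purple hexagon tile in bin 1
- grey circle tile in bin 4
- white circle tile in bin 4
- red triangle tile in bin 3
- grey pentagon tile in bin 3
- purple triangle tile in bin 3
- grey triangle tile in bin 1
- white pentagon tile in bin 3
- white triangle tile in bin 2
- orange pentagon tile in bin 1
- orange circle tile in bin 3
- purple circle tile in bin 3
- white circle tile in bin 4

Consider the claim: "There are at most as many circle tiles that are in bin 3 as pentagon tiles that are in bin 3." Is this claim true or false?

True

There are 3 circle tiles in bin 3.
There are 3 pentagon tiles in bin 3.
The claim requires 3 ≤ 3, which holds.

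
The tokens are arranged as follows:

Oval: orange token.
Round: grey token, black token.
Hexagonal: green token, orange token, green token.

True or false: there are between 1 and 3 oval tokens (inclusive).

True

|oval tokens| = 1.
The claim requires 1 ≤ 1 ≤ 3, which holds.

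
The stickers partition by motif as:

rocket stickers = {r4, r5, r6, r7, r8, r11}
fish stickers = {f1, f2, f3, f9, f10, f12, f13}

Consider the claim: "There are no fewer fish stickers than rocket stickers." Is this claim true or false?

|fish stickers| = 7.
|rocket stickers| = 6.
The claim requires 7 ≥ 6, which holds.

True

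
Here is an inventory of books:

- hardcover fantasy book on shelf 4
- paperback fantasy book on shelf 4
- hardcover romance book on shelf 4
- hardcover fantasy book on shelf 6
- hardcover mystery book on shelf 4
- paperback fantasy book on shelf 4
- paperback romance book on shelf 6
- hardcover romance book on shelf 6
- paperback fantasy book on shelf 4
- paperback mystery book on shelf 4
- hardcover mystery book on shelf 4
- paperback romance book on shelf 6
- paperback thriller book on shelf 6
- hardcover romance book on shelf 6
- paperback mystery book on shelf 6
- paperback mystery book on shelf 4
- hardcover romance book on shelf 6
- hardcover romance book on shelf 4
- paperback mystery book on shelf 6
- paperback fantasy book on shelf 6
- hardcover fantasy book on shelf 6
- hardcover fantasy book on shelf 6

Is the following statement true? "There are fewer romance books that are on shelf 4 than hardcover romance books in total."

romance books on shelf 4: 2.
hardcover romance books: 5.
The claim requires 2 < 5, which holds.

True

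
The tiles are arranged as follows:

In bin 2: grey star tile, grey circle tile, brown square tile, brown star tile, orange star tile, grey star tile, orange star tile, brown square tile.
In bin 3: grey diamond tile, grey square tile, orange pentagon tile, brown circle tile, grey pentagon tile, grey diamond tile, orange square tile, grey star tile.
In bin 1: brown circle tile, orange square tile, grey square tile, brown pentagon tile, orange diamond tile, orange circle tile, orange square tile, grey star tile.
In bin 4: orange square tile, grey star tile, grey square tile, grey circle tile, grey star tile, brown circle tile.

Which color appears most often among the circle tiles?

Counts by color (restricted to circle tiles): brown 3, grey 2, orange 1.
The maximum is 3, held uniquely by brown.

brown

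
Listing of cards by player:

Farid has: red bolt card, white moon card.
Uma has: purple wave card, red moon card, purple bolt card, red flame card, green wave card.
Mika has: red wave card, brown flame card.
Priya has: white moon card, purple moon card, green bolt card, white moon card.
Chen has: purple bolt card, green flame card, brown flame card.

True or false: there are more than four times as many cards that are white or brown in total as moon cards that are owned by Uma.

True

|cards that are white or brown| = 5.
|moon cards owned by Uma| = 1.
The claim requires 5 > 4 × 1 = 4, which holds.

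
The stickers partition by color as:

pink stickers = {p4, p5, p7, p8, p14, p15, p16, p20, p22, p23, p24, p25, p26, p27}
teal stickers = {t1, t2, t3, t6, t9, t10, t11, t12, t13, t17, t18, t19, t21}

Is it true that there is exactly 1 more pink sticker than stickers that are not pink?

|pink stickers| = 14.
|stickers that are not pink| = 13.
The claim requires 14 − 13 (= 1) to equal 1, which holds.

True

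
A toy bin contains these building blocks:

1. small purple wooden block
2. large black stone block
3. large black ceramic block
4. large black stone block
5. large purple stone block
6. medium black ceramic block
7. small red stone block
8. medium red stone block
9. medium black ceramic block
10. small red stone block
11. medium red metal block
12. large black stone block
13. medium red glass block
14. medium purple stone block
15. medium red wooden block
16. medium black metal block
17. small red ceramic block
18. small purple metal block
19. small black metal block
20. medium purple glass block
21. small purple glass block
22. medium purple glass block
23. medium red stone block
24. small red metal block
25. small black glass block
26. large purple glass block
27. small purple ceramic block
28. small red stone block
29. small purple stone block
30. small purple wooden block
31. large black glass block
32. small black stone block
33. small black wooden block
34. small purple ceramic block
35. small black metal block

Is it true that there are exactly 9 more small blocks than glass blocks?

There are 17 small blocks.
There are 7 glass blocks.
The claim requires 17 − 7 (= 10) to equal 9, which does not hold.

False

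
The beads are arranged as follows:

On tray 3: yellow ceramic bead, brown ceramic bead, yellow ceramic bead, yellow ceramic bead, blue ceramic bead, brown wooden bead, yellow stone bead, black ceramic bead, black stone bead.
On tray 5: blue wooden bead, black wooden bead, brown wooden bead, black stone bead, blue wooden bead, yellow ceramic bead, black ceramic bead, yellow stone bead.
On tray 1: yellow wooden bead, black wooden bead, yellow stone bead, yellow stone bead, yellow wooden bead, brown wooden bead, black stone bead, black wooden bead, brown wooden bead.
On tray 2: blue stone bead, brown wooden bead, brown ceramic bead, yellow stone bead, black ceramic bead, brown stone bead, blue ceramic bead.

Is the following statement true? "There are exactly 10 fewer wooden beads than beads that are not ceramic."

True

|wooden beads| = 12.
|beads that are not ceramic| = 22.
The claim requires 22 − 12 (= 10) to equal 10, which holds.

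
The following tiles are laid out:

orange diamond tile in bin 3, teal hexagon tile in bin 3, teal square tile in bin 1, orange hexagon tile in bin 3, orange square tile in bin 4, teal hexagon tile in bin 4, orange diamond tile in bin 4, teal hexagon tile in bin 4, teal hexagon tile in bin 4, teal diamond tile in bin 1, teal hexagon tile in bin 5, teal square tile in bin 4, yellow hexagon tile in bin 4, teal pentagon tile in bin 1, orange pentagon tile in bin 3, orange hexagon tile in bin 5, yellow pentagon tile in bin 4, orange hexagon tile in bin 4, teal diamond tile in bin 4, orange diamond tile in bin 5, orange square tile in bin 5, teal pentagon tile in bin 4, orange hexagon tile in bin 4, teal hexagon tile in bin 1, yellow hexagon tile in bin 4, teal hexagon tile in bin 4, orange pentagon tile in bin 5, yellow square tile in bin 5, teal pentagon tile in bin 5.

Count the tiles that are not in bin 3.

Total tiles: 29; with the excluded value: 4; remaining 29 − 4 = 25.

25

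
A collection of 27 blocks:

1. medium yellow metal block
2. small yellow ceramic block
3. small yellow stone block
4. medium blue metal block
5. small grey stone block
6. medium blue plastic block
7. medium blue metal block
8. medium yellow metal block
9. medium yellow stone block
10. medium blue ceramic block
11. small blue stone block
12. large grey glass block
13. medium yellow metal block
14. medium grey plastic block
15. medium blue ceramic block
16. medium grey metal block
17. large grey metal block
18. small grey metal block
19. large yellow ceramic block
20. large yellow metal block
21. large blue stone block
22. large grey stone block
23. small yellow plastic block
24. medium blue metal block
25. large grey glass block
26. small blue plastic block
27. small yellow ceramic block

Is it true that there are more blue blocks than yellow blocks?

False

There are 9 blue blocks.
There are 10 yellow blocks.
The claim requires 9 > 10, which does not hold.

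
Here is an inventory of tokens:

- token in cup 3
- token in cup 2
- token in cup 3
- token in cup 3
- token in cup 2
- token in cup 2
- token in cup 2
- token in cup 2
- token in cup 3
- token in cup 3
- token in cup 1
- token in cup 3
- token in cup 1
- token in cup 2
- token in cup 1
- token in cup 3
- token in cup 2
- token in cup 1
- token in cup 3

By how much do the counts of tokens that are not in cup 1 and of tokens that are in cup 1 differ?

tokens that are not in cup 1: 15. tokens in cup 1: 4.
|15 − 4| = 15 − 4 = 11.

11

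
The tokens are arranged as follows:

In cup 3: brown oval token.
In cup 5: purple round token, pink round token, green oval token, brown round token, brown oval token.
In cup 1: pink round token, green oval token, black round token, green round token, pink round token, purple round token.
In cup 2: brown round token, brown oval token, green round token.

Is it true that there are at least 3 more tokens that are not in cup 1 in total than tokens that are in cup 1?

There are 9 tokens that are not in cup 1.
There are 6 tokens in cup 1.
The claim requires 9 − 6 = 3 ≥ 3, which holds.

True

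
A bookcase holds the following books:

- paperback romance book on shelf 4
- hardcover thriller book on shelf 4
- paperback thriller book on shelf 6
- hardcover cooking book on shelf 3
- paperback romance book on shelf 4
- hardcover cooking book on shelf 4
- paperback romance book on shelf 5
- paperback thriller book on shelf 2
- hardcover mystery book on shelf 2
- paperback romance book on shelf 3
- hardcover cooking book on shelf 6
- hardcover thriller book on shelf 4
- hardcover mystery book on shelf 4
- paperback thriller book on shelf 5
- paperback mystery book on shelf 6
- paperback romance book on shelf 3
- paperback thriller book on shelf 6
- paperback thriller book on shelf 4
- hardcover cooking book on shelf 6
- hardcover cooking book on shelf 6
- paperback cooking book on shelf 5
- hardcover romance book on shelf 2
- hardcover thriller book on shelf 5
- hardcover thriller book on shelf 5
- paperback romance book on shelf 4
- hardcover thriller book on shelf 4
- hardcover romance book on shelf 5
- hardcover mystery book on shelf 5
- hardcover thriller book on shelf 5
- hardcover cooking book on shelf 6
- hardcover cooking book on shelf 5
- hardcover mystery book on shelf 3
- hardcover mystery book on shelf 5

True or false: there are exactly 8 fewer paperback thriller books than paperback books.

|paperback thriller books| = 5.
|paperback books| = 13.
The claim requires 13 − 5 (= 8) to equal 8, which holds.

True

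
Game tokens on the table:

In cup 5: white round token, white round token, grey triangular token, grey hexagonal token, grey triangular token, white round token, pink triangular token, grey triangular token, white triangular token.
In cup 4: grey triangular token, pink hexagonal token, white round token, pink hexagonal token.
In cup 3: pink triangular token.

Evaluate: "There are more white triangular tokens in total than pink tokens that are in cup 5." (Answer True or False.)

|white triangular tokens| = 1.
|pink tokens in cup 5| = 1.
The claim requires 1 > 1, which does not hold.

False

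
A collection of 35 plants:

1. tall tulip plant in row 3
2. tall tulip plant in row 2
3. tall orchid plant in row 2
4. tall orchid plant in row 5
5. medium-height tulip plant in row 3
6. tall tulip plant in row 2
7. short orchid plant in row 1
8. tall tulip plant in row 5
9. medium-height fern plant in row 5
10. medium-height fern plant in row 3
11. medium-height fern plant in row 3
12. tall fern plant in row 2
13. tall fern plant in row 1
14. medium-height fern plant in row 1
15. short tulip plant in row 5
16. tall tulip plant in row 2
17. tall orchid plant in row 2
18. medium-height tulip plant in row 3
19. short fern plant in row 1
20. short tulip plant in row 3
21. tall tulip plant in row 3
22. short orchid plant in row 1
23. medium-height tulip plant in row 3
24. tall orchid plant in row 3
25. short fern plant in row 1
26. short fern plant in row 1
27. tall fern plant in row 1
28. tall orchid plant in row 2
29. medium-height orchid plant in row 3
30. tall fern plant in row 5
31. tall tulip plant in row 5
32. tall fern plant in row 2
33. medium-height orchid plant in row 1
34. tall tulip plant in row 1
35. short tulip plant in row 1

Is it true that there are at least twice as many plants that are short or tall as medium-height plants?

True

plants that are short or tall: 26.
medium-height plants: 9.
The claim requires 26 ≥ 2 × 9 = 18, which holds.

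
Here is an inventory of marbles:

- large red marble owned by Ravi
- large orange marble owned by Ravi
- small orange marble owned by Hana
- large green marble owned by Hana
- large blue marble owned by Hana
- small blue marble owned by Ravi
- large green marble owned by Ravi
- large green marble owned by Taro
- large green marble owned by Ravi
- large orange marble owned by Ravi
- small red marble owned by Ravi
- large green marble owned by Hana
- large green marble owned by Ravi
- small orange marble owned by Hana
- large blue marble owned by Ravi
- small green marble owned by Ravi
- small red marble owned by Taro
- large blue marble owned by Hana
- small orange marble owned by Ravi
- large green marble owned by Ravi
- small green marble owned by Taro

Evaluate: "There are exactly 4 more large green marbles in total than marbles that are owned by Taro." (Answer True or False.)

|large green marbles| = 7.
|marbles owned by Taro| = 3.
The claim requires 7 − 3 (= 4) to equal 4, which holds.

True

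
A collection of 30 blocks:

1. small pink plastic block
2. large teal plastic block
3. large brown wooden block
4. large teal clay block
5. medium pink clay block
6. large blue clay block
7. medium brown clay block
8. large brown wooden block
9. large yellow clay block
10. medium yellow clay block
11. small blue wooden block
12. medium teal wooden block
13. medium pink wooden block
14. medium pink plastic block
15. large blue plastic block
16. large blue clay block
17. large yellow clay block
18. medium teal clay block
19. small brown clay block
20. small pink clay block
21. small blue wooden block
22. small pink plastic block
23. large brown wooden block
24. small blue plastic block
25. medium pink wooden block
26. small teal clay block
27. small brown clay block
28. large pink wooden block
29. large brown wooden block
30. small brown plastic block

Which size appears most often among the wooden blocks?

large

Counts by size (restricted to wooden blocks): large 5, medium 3, small 2.
The maximum is 5, held uniquely by large.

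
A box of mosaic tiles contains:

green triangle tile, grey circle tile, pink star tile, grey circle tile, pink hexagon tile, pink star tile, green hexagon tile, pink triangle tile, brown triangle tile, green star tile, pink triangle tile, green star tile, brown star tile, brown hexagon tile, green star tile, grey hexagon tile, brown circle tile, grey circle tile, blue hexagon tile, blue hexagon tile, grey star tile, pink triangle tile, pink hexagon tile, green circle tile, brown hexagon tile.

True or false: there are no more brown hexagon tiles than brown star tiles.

There are 2 brown hexagon tiles.
There is 1 brown star tile.
The claim requires 2 ≤ 1, which does not hold.

False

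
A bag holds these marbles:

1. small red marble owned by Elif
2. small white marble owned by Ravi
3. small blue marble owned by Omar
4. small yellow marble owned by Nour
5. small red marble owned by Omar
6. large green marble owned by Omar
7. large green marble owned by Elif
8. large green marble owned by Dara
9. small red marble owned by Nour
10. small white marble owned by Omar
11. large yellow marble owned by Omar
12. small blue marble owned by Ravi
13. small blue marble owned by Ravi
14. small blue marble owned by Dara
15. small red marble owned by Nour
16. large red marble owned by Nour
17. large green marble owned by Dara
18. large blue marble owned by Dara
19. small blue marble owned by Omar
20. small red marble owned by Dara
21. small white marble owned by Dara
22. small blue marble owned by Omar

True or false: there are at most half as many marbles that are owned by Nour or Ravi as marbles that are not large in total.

True

Count of marbles owned by Nour or Ravi: 7.
There are 15 marbles that are not large.
The claim requires 2 × 7 = 14 ≤ 15, which holds.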